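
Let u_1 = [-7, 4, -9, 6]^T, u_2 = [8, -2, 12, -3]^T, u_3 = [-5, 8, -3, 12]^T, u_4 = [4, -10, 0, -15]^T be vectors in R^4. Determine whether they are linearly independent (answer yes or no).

Form the matrix with these vectors as rows and row reduce.
R2 ← R2 + (8/7)·R1: [0, 18/7, 12/7, 27/7]
R3 ← R3 − (5/7)·R1: [0, 36/7, 24/7, 54/7]
R4 ← R4 + (4/7)·R1: [0, -54/7, -36/7, -81/7]
R3 ← R3 − (2)·R2: [0, 0, 0, 0]
R4 ← R4 + (3)·R2: [0, 0, 0, 0]
2 nonzero rows, so the 4 vectors span a space of dimension 2.
Since 2 < 4, the vectors are linearly dependent.

no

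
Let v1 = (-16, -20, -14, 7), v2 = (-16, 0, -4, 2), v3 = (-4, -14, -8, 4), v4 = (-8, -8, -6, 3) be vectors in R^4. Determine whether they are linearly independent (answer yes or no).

Form the matrix with these vectors as rows and row reduce.
R2 ← R2 − R1: [0, 20, 10, -5]
R3 ← R3 − (1/4)·R1: [0, -9, -9/2, 9/4]
R4 ← R4 − (1/2)·R1: [0, 2, 1, -1/2]
R3 ← R3 + (9/20)·R2: [0, 0, 0, 0]
R4 ← R4 − (1/10)·R2: [0, 0, 0, 0]
2 nonzero rows, so the 4 vectors span a space of dimension 2.
Since 2 < 4, the vectors are linearly dependent.

no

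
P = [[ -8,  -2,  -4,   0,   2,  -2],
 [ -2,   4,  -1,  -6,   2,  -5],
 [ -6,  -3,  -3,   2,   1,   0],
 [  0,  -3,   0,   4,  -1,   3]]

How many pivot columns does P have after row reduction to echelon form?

Row reduce to echelon form.
R2 ← R2 − (1/4)·R1: [0, 9/2, 0, -6, 3/2, -9/2]
R3 ← R3 − (3/4)·R1: [0, -3/2, 0, 2, -1/2, 3/2]
R3 ← R3 + (1/3)·R2: [0, 0, 0, 0, 0, 0]
R4 ← R4 + (2/3)·R2: [0, 0, 0, 0, 0, 0]
Echelon form has 2 nonzero rows, so rank(P) = 2.
Each nonzero row contributes one pivot column: 2 pivot columns.

2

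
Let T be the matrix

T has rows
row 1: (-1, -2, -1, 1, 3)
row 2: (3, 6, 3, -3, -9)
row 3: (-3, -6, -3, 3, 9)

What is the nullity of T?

Row reduce to echelon form.
R2 ← R2 + (3)·R1: [0, 0, 0, 0, 0]
R3 ← R3 − (3)·R1: [0, 0, 0, 0, 0]
1 nonzero row, so rank(T) = 1.
T has 5 columns; by rank–nullity, nullity = 5 − 1 = 4.

4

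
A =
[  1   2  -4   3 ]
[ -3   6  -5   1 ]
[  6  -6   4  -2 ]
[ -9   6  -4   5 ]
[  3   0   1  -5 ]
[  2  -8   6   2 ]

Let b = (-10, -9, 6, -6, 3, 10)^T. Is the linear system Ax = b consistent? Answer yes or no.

Row reduce the augmented matrix [A | b].
R2 ← R2 + (3)·R1: [0, 12, -17, 10, -39]
R3 ← R3 − (6)·R1: [0, -18, 28, -20, 66]
R4 ← R4 + (9)·R1: [0, 24, -40, 32, -96]
R5 ← R5 − (3)·R1: [0, -6, 13, -14, 33]
R6 ← R6 − (2)·R1: [0, -12, 14, -4, 30]
R3 ← R3 + (3/2)·R2: [0, 0, 5/2, -5, 15/2]
R4 ← R4 − (2)·R2: [0, 0, -6, 12, -18]
R5 ← R5 + (1/2)·R2: [0, 0, 9/2, -9, 27/2]
R6 ← R6 + R2: [0, 0, -3, 6, -9]
R4 ← R4 + (12/5)·R3: [0, 0, 0, 0, 0]
R5 ← R5 − (9/5)·R3: [0, 0, 0, 0, 0]
R6 ← R6 + (6/5)·R3: [0, 0, 0, 0, 0]
The echelon form has 3 nonzero rows, and every pivot lies in the first 4 columns, so rank(A) = rank([A|b]) = 3.
The system is consistent.

yes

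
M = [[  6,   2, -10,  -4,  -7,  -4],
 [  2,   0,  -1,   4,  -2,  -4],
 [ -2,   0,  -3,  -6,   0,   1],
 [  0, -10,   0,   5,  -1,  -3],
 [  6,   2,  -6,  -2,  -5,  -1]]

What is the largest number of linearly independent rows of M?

Row reduce to echelon form.
R2 ← R2 − (1/3)·R1: [0, -2/3, 7/3, 16/3, 1/3, -8/3]
R3 ← R3 + (1/3)·R1: [0, 2/3, -19/3, -22/3, -7/3, -1/3]
R5 ← R5 − R1: [0, 0, 4, 2, 2, 3]
R3 ← R3 + R2: [0, 0, -4, -2, -2, -3]
R4 ← R4 − (15)·R2: [0, 0, -35, -75, -6, 37]
R4 ← R4 − (35/4)·R3: [0, 0, 0, -115/2, 23/2, 253/4]
R5 ← R5 + R3: [0, 0, 0, 0, 0, 0]
Echelon form has 4 nonzero rows, so rank(M) = 4.
The rank gives the maximum number of linearly independent rows: 4.

4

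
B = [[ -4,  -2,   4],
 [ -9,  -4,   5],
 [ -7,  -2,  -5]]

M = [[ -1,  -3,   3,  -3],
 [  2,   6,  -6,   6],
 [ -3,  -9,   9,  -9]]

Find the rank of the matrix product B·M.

1

First compute BM:
[[-12, -36,  36, -36],
 [-14, -42,  42, -42],
 [ 18,  54, -54,  54]]
Now row reduce the product.
R2 ← R2 − (7/6)·R1: [0, 0, 0, 0]
R3 ← R3 + (3/2)·R1: [0, 0, 0, 0]
1 nonzero row, so rank(BM) = 1.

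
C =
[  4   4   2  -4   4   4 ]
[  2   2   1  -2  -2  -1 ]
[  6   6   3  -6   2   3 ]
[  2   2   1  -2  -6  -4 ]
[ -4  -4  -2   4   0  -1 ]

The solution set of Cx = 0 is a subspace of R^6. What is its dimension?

4

Row reduce to echelon form.
R2 ← R2 − (1/2)·R1: [0, 0, 0, 0, -4, -3]
R3 ← R3 − (3/2)·R1: [0, 0, 0, 0, -4, -3]
R4 ← R4 − (1/2)·R1: [0, 0, 0, 0, -8, -6]
R5 ← R5 + R1: [0, 0, 0, 0, 4, 3]
R3 ← R3 − R2: [0, 0, 0, 0, 0, 0]
R4 ← R4 − (2)·R2: [0, 0, 0, 0, 0, 0]
R5 ← R5 + R2: [0, 0, 0, 0, 0, 0]
2 nonzero rows, so rank(C) = 2.
C has 6 columns; by rank–nullity, nullity = 6 − 2 = 4.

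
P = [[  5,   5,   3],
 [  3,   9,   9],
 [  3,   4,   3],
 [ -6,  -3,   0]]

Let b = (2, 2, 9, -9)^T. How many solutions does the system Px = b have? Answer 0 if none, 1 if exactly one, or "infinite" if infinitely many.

0

Row reduce the augmented matrix [P | b].
R2 ← R2 − (3/5)·R1: [0, 6, 36/5, 4/5]
R3 ← R3 − (3/5)·R1: [0, 1, 6/5, 39/5]
R4 ← R4 + (6/5)·R1: [0, 3, 18/5, -33/5]
R3 ← R3 − (1/6)·R2: [0, 0, 0, 23/3]
R4 ← R4 − (1/2)·R2: [0, 0, 0, -7]
R4 ← R4 + (21/23)·R3: [0, 0, 0, 0]
The echelon form has 3 nonzero rows; the last pivot sits in the augmented column, so rank(P) = 2 but rank([P|b]) = 3.
Since the ranks differ, the system is inconsistent.
It has no solutions.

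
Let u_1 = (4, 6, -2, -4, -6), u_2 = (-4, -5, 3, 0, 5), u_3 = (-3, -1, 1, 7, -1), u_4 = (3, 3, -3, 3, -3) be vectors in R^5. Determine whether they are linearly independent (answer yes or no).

Form the matrix with these vectors as rows and row reduce.
R2 ← R2 + R1: [0, 1, 1, -4, -1]
R3 ← R3 + (3/4)·R1: [0, 7/2, -1/2, 4, -11/2]
R4 ← R4 − (3/4)·R1: [0, -3/2, -3/2, 6, 3/2]
R3 ← R3 − (7/2)·R2: [0, 0, -4, 18, -2]
R4 ← R4 + (3/2)·R2: [0, 0, 0, 0, 0]
3 nonzero rows, so the 4 vectors span a space of dimension 3.
Since 3 < 4, the vectors are linearly dependent.

no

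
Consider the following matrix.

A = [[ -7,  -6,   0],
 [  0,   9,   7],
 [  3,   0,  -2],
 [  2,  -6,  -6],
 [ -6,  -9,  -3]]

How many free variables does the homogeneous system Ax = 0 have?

Row reduce to echelon form.
R3 ← R3 + (3/7)·R1: [0, -18/7, -2]
R4 ← R4 + (2/7)·R1: [0, -54/7, -6]
R5 ← R5 − (6/7)·R1: [0, -27/7, -3]
R3 ← R3 + (2/7)·R2: [0, 0, 0]
R4 ← R4 + (6/7)·R2: [0, 0, 0]
R5 ← R5 + (3/7)·R2: [0, 0, 0]
2 nonzero rows, so rank(A) = 2.
A has 3 columns; by rank–nullity, nullity = 3 − 2 = 1.

1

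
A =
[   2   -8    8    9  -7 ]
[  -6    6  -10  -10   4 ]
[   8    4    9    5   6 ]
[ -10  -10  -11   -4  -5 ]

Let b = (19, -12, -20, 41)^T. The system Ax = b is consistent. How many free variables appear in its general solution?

Row reduce the augmented matrix [A | b].
R2 ← R2 + (3)·R1: [0, -18, 14, 17, -17, 45]
R3 ← R3 − (4)·R1: [0, 36, -23, -31, 34, -96]
R4 ← R4 + (5)·R1: [0, -50, 29, 41, -40, 136]
R3 ← R3 + (2)·R2: [0, 0, 5, 3, 0, -6]
R4 ← R4 − (25/9)·R2: [0, 0, -89/9, -56/9, 65/9, 11]
R4 ← R4 + (89/45)·R3: [0, 0, 0, -13/45, 65/9, -13/15]
The echelon form has 4 nonzero rows, and every pivot lies in the first 5 columns, so rank(A) = rank([A|b]) = 4.
The system is consistent.
Free variables = (unknowns) − (rank) = 5 − 4 = 1.

1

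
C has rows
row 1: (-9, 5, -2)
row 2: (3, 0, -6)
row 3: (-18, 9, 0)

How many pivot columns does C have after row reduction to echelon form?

Row reduce to echelon form.
R2 ← R2 + (1/3)·R1: [0, 5/3, -20/3]
R3 ← R3 − (2)·R1: [0, -1, 4]
R3 ← R3 + (3/5)·R2: [0, 0, 0]
Echelon form has 2 nonzero rows, so rank(C) = 2.
Each nonzero row contributes one pivot column: 2 pivot columns.

2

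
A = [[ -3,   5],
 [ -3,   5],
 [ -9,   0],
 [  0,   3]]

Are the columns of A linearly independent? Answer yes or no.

Row reduce A to echelon form.
R2 ← R2 − R1: [0, 0]
R3 ← R3 − (3)·R1: [0, -15]
Swap R2 ↔ R3
R4 ← R4 + (1/5)·R2: [0, 0]
2 pivots among 2 columns.
Every column is a pivot column, so the columns are linearly independent.

yes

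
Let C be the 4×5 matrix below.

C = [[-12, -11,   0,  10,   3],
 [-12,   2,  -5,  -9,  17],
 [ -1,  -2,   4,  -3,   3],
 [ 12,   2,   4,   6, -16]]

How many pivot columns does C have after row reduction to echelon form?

4

Row reduce to echelon form.
R2 ← R2 − R1: [0, 13, -5, -19, 14]
R3 ← R3 − (1/12)·R1: [0, -13/12, 4, -23/6, 11/4]
R4 ← R4 + R1: [0, -9, 4, 16, -13]
R3 ← R3 + (1/12)·R2: [0, 0, 43/12, -65/12, 47/12]
R4 ← R4 + (9/13)·R2: [0, 0, 7/13, 37/13, -43/13]
R4 ← R4 − (84/559)·R3: [0, 0, 0, 2046/559, -2178/559]
Echelon form has 4 nonzero rows, so rank(C) = 4.
Each nonzero row contributes one pivot column: 4 pivot columns.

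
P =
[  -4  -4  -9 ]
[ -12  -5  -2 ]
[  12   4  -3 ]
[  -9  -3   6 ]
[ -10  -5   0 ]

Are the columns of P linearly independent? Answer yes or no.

yes

Row reduce P to echelon form.
R2 ← R2 − (3)·R1: [0, 7, 25]
R3 ← R3 + (3)·R1: [0, -8, -30]
R4 ← R4 − (9/4)·R1: [0, 6, 105/4]
R5 ← R5 − (5/2)·R1: [0, 5, 45/2]
R3 ← R3 + (8/7)·R2: [0, 0, -10/7]
R4 ← R4 − (6/7)·R2: [0, 0, 135/28]
R5 ← R5 − (5/7)·R2: [0, 0, 65/14]
R4 ← R4 + (27/8)·R3: [0, 0, 0]
R5 ← R5 + (13/4)·R3: [0, 0, 0]
3 pivots among 3 columns.
Every column is a pivot column, so the columns are linearly independent.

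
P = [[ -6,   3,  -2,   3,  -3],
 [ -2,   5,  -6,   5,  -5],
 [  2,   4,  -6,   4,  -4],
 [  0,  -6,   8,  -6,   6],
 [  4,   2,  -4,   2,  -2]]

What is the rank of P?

2

Row reduce to echelon form.
R2 ← R2 − (1/3)·R1: [0, 4, -16/3, 4, -4]
R3 ← R3 + (1/3)·R1: [0, 5, -20/3, 5, -5]
R5 ← R5 + (2/3)·R1: [0, 4, -16/3, 4, -4]
R3 ← R3 − (5/4)·R2: [0, 0, 0, 0, 0]
R4 ← R4 + (3/2)·R2: [0, 0, 0, 0, 0]
R5 ← R5 − R2: [0, 0, 0, 0, 0]
Echelon form has 2 nonzero rows, so rank(P) = 2.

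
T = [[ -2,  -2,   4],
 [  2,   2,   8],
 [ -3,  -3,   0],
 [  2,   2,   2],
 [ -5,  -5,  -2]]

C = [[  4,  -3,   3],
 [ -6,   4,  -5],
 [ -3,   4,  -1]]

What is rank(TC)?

First compute TC:
[[ -8,  14,   0],
 [-28,  34, -12],
 [  6,  -3,   6],
 [-10,  10,  -6],
 [ 16, -13,  12]]
Now row reduce the product.
R2 ← R2 − (7/2)·R1: [0, -15, -12]
R3 ← R3 + (3/4)·R1: [0, 15/2, 6]
R4 ← R4 − (5/4)·R1: [0, -15/2, -6]
R5 ← R5 + (2)·R1: [0, 15, 12]
R3 ← R3 + (1/2)·R2: [0, 0, 0]
R4 ← R4 − (1/2)·R2: [0, 0, 0]
R5 ← R5 + R2: [0, 0, 0]
2 nonzero rows, so rank(TC) = 2.

2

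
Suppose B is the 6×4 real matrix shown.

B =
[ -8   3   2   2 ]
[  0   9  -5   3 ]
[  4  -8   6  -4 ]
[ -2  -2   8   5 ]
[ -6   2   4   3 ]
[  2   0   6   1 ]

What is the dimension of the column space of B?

Row reduce to echelon form.
R3 ← R3 + (1/2)·R1: [0, -13/2, 7, -3]
R4 ← R4 − (1/4)·R1: [0, -11/4, 15/2, 9/2]
R5 ← R5 − (3/4)·R1: [0, -1/4, 5/2, 3/2]
R6 ← R6 + (1/4)·R1: [0, 3/4, 13/2, 3/2]
R3 ← R3 + (13/18)·R2: [0, 0, 61/18, -5/6]
R4 ← R4 + (11/36)·R2: [0, 0, 215/36, 65/12]
R5 ← R5 + (1/36)·R2: [0, 0, 85/36, 19/12]
R6 ← R6 − (1/12)·R2: [0, 0, 83/12, 5/4]
R4 ← R4 − (215/122)·R3: [0, 0, 0, 420/61]
R5 ← R5 − (85/122)·R3: [0, 0, 0, 132/61]
R6 ← R6 − (249/122)·R3: [0, 0, 0, 180/61]
R5 ← R5 − (11/35)·R4: [0, 0, 0, 0]
R6 ← R6 − (3/7)·R4: [0, 0, 0, 0]
Echelon form has 4 nonzero rows, so rank(B) = 4.
The column space has dimension equal to the rank: 4.

4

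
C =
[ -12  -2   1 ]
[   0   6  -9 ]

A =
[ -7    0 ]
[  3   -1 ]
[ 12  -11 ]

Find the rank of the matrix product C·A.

2

First compute CA:
[[ 90,  -9],
 [-90,  93]]
Now row reduce the product.
R2 ← R2 + R1: [0, 84]
2 nonzero rows, so rank(CA) = 2.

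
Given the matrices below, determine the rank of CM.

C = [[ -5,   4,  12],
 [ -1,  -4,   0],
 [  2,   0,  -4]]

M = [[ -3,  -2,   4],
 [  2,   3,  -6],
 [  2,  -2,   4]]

First compute CM:
[[ 47,  -2,   4],
 [ -5, -10,  20],
 [-14,   4,  -8]]
Now row reduce the product.
R2 ← R2 + (5/47)·R1: [0, -480/47, 960/47]
R3 ← R3 + (14/47)·R1: [0, 160/47, -320/47]
R3 ← R3 + (1/3)·R2: [0, 0, 0]
2 nonzero rows, so rank(CM) = 2.

2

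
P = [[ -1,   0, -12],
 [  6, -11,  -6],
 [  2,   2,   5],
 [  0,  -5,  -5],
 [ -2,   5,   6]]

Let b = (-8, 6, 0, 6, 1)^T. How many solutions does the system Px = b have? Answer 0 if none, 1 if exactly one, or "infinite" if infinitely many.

0

Row reduce the augmented matrix [P | b].
R2 ← R2 + (6)·R1: [0, -11, -78, -42]
R3 ← R3 + (2)·R1: [0, 2, -19, -16]
R5 ← R5 − (2)·R1: [0, 5, 30, 17]
R3 ← R3 + (2/11)·R2: [0, 0, -365/11, -260/11]
R4 ← R4 − (5/11)·R2: [0, 0, 335/11, 276/11]
R5 ← R5 + (5/11)·R2: [0, 0, -60/11, -23/11]
R4 ← R4 + (67/73)·R3: [0, 0, 0, 248/73]
R5 ← R5 − (12/73)·R3: [0, 0, 0, 131/73]
R5 ← R5 − (131/248)·R4: [0, 0, 0, 0]
The echelon form has 4 nonzero rows; the last pivot sits in the augmented column, so rank(P) = 3 but rank([P|b]) = 4.
Since the ranks differ, the system is inconsistent.
It has no solutions.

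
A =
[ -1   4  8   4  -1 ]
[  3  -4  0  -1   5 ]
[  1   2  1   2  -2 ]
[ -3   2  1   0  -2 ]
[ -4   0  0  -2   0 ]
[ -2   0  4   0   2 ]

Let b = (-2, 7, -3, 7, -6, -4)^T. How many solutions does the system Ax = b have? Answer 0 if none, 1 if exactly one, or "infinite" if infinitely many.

0

Row reduce the augmented matrix [A | b].
R2 ← R2 + (3)·R1: [0, 8, 24, 11, 2, 1]
R3 ← R3 + R1: [0, 6, 9, 6, -3, -5]
R4 ← R4 − (3)·R1: [0, -10, -23, -12, 1, 13]
R5 ← R5 − (4)·R1: [0, -16, -32, -18, 4, 2]
R6 ← R6 − (2)·R1: [0, -8, -12, -8, 4, 0]
R3 ← R3 − (3/4)·R2: [0, 0, -9, -9/4, -9/2, -23/4]
R4 ← R4 + (5/4)·R2: [0, 0, 7, 7/4, 7/2, 57/4]
R5 ← R5 + (2)·R2: [0, 0, 16, 4, 8, 4]
R6 ← R6 + R2: [0, 0, 12, 3, 6, 1]
R4 ← R4 + (7/9)·R3: [0, 0, 0, 0, 0, 88/9]
R5 ← R5 + (16/9)·R3: [0, 0, 0, 0, 0, -56/9]
R6 ← R6 + (4/3)·R3: [0, 0, 0, 0, 0, -20/3]
R5 ← R5 + (7/11)·R4: [0, 0, 0, 0, 0, 0]
R6 ← R6 + (15/22)·R4: [0, 0, 0, 0, 0, 0]
The echelon form has 4 nonzero rows; the last pivot sits in the augmented column, so rank(A) = 3 but rank([A|b]) = 4.
Since the ranks differ, the system is inconsistent.
It has no solutions.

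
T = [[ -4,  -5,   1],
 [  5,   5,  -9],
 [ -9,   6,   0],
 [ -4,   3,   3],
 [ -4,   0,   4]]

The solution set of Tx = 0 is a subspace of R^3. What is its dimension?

0

Row reduce to echelon form.
R2 ← R2 + (5/4)·R1: [0, -5/4, -31/4]
R3 ← R3 − (9/4)·R1: [0, 69/4, -9/4]
R4 ← R4 − R1: [0, 8, 2]
R5 ← R5 − R1: [0, 5, 3]
R3 ← R3 + (69/5)·R2: [0, 0, -546/5]
R4 ← R4 + (32/5)·R2: [0, 0, -238/5]
R5 ← R5 + (4)·R2: [0, 0, -28]
R4 ← R4 − (17/39)·R3: [0, 0, 0]
R5 ← R5 − (10/39)·R3: [0, 0, 0]
3 nonzero rows, so rank(T) = 3.
T has 3 columns; by rank–nullity, nullity = 3 − 3 = 0.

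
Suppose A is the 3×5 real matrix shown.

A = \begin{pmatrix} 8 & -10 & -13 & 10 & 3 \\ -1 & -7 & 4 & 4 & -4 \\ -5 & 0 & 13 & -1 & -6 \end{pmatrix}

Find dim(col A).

3

Row reduce to echelon form.
R2 ← R2 + (1/8)·R1: [0, -33/4, 19/8, 21/4, -29/8]
R3 ← R3 + (5/8)·R1: [0, -25/4, 39/8, 21/4, -33/8]
R3 ← R3 − (25/33)·R2: [0, 0, 203/66, 14/11, -91/66]
Echelon form has 3 nonzero rows, so rank(A) = 3.
The column space has dimension equal to the rank: 3.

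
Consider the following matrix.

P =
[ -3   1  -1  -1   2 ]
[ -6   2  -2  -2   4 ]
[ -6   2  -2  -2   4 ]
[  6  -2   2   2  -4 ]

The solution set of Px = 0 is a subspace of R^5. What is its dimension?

4

Row reduce to echelon form.
R2 ← R2 − (2)·R1: [0, 0, 0, 0, 0]
R3 ← R3 − (2)·R1: [0, 0, 0, 0, 0]
R4 ← R4 + (2)·R1: [0, 0, 0, 0, 0]
1 nonzero row, so rank(P) = 1.
P has 5 columns; by rank–nullity, nullity = 5 − 1 = 4.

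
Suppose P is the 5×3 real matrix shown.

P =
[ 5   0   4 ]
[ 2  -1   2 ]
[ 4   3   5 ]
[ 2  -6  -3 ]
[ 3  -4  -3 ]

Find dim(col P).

3

Row reduce to echelon form.
R2 ← R2 − (2/5)·R1: [0, -1, 2/5]
R3 ← R3 − (4/5)·R1: [0, 3, 9/5]
R4 ← R4 − (2/5)·R1: [0, -6, -23/5]
R5 ← R5 − (3/5)·R1: [0, -4, -27/5]
R3 ← R3 + (3)·R2: [0, 0, 3]
R4 ← R4 − (6)·R2: [0, 0, -7]
R5 ← R5 − (4)·R2: [0, 0, -7]
R4 ← R4 + (7/3)·R3: [0, 0, 0]
R5 ← R5 + (7/3)·R3: [0, 0, 0]
Echelon form has 3 nonzero rows, so rank(P) = 3.
The column space has dimension equal to the rank: 3.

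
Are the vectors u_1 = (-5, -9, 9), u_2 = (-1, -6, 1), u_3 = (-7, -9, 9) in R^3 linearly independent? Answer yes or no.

Form the matrix with these vectors as rows and row reduce.
R2 ← R2 − (1/5)·R1: [0, -21/5, -4/5]
R3 ← R3 − (7/5)·R1: [0, 18/5, -18/5]
R3 ← R3 + (6/7)·R2: [0, 0, -30/7]
3 nonzero rows, so the 3 vectors span a space of dimension 3.
Since 3 = 3, the vectors are linearly independent.

yes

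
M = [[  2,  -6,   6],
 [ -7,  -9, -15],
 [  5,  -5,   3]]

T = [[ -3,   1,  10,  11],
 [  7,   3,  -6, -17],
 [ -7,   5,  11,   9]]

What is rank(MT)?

3

First compute MT:
[[-90,  14, 122, 178],
 [ 63, -109, -181, -59],
 [-71,   5, 113, 167]]
Now row reduce the product.
R2 ← R2 + (7/10)·R1: [0, -496/5, -478/5, 328/5]
R3 ← R3 − (71/90)·R1: [0, -272/45, 754/45, 1196/45]
R3 ← R3 − (17/279)·R2: [0, 0, 700/31, 700/31]
3 nonzero rows, so rank(MT) = 3.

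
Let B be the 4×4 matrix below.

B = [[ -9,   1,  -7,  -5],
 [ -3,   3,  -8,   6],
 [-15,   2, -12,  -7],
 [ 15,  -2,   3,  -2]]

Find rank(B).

3

Row reduce to echelon form.
R2 ← R2 − (1/3)·R1: [0, 8/3, -17/3, 23/3]
R3 ← R3 − (5/3)·R1: [0, 1/3, -1/3, 4/3]
R4 ← R4 + (5/3)·R1: [0, -1/3, -26/3, -31/3]
R3 ← R3 − (1/8)·R2: [0, 0, 3/8, 3/8]
R4 ← R4 + (1/8)·R2: [0, 0, -75/8, -75/8]
R4 ← R4 + (25)·R3: [0, 0, 0, 0]
Echelon form has 3 nonzero rows, so rank(B) = 3.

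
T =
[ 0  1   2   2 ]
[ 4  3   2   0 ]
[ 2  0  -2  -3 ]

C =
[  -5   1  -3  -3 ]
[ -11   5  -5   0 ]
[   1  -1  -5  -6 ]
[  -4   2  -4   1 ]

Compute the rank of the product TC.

2

First compute TC:
[[-17,   7, -23, -10],
 [-51,  17, -37, -24],
 [  0,  -2,  16,   3]]
Now row reduce the product.
R2 ← R2 − (3)·R1: [0, -4, 32, 6]
R3 ← R3 − (1/2)·R2: [0, 0, 0, 0]
2 nonzero rows, so rank(TC) = 2.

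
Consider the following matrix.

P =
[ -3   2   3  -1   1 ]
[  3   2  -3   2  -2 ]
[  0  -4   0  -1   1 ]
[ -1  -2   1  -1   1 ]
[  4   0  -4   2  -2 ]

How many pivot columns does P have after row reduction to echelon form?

2

Row reduce to echelon form.
R2 ← R2 + R1: [0, 4, 0, 1, -1]
R4 ← R4 − (1/3)·R1: [0, -8/3, 0, -2/3, 2/3]
R5 ← R5 + (4/3)·R1: [0, 8/3, 0, 2/3, -2/3]
R3 ← R3 + R2: [0, 0, 0, 0, 0]
R4 ← R4 + (2/3)·R2: [0, 0, 0, 0, 0]
R5 ← R5 − (2/3)·R2: [0, 0, 0, 0, 0]
Echelon form has 2 nonzero rows, so rank(P) = 2.
Each nonzero row contributes one pivot column: 2 pivot columns.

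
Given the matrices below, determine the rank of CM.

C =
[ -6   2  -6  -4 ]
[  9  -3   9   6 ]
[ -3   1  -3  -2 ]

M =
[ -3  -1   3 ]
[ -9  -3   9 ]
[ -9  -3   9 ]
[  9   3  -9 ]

1

First compute CM:
[[ 18,   6, -18],
 [-27,  -9,  27],
 [  9,   3,  -9]]
Now row reduce the product.
R2 ← R2 + (3/2)·R1: [0, 0, 0]
R3 ← R3 − (1/2)·R1: [0, 0, 0]
1 nonzero row, so rank(CM) = 1.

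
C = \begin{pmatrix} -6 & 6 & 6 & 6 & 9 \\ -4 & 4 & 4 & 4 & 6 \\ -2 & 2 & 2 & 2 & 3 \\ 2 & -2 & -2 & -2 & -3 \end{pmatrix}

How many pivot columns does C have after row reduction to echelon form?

1

Row reduce to echelon form.
R2 ← R2 − (2/3)·R1: [0, 0, 0, 0, 0]
R3 ← R3 − (1/3)·R1: [0, 0, 0, 0, 0]
R4 ← R4 + (1/3)·R1: [0, 0, 0, 0, 0]
Echelon form has 1 nonzero row, so rank(C) = 1.
Each nonzero row contributes one pivot column: 1 pivot columns.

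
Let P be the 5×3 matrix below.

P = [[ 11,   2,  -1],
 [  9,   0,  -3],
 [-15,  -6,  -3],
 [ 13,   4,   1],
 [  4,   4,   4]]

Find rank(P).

2

Row reduce to echelon form.
R2 ← R2 − (9/11)·R1: [0, -18/11, -24/11]
R3 ← R3 + (15/11)·R1: [0, -36/11, -48/11]
R4 ← R4 − (13/11)·R1: [0, 18/11, 24/11]
R5 ← R5 − (4/11)·R1: [0, 36/11, 48/11]
R3 ← R3 − (2)·R2: [0, 0, 0]
R4 ← R4 + R2: [0, 0, 0]
R5 ← R5 + (2)·R2: [0, 0, 0]
Echelon form has 2 nonzero rows, so rank(P) = 2.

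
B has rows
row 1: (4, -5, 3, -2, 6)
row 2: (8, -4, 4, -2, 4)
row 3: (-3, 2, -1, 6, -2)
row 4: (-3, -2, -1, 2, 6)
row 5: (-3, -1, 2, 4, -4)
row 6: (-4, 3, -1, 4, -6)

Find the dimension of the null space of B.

1

Row reduce to echelon form.
R2 ← R2 − (2)·R1: [0, 6, -2, 2, -8]
R3 ← R3 + (3/4)·R1: [0, -7/4, 5/4, 9/2, 5/2]
R4 ← R4 + (3/4)·R1: [0, -23/4, 5/4, 1/2, 21/2]
R5 ← R5 + (3/4)·R1: [0, -19/4, 17/4, 5/2, 1/2]
R6 ← R6 + R1: [0, -2, 2, 2, 0]
R3 ← R3 + (7/24)·R2: [0, 0, 2/3, 61/12, 1/6]
R4 ← R4 + (23/24)·R2: [0, 0, -2/3, 29/12, 17/6]
R5 ← R5 + (19/24)·R2: [0, 0, 8/3, 49/12, -35/6]
R6 ← R6 + (1/3)·R2: [0, 0, 4/3, 8/3, -8/3]
R4 ← R4 + R3: [0, 0, 0, 15/2, 3]
R5 ← R5 − (4)·R3: [0, 0, 0, -65/4, -13/2]
R6 ← R6 − (2)·R3: [0, 0, 0, -15/2, -3]
R5 ← R5 + (13/6)·R4: [0, 0, 0, 0, 0]
R6 ← R6 + R4: [0, 0, 0, 0, 0]
4 nonzero rows, so rank(B) = 4.
B has 5 columns; by rank–nullity, nullity = 5 − 4 = 1.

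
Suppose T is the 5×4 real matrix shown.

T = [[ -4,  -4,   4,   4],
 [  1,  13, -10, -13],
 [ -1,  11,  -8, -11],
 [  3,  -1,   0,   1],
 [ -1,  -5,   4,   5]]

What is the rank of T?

Row reduce to echelon form.
R2 ← R2 + (1/4)·R1: [0, 12, -9, -12]
R3 ← R3 − (1/4)·R1: [0, 12, -9, -12]
R4 ← R4 + (3/4)·R1: [0, -4, 3, 4]
R5 ← R5 − (1/4)·R1: [0, -4, 3, 4]
R3 ← R3 − R2: [0, 0, 0, 0]
R4 ← R4 + (1/3)·R2: [0, 0, 0, 0]
R5 ← R5 + (1/3)·R2: [0, 0, 0, 0]
Echelon form has 2 nonzero rows, so rank(T) = 2.

2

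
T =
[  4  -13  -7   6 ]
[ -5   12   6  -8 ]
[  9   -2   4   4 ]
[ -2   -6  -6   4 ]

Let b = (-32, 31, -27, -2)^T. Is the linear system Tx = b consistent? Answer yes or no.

Row reduce the augmented matrix [T | b].
R2 ← R2 + (5/4)·R1: [0, -17/4, -11/4, -1/2, -9]
R3 ← R3 − (9/4)·R1: [0, 109/4, 79/4, -19/2, 45]
R4 ← R4 + (1/2)·R1: [0, -25/2, -19/2, 7, -18]
R3 ← R3 + (109/17)·R2: [0, 0, 36/17, -216/17, -216/17]
R4 ← R4 − (50/17)·R2: [0, 0, -24/17, 144/17, 144/17]
R4 ← R4 + (2/3)·R3: [0, 0, 0, 0, 0]
The echelon form has 3 nonzero rows, and every pivot lies in the first 4 columns, so rank(T) = rank([T|b]) = 3.
The system is consistent.

yes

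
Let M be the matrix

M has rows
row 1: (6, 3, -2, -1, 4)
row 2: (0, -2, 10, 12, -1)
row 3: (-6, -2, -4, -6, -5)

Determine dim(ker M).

2

Row reduce to echelon form.
R3 ← R3 + R1: [0, 1, -6, -7, -1]
R3 ← R3 + (1/2)·R2: [0, 0, -1, -1, -3/2]
3 nonzero rows, so rank(M) = 3.
M has 5 columns; by rank–nullity, nullity = 5 − 3 = 2.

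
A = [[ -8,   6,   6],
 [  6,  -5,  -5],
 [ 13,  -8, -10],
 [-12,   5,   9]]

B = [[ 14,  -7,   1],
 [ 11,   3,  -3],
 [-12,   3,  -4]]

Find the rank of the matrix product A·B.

First compute AB:
[[-118,  92, -50],
 [ 89, -72,  41],
 [214, -145,  77],
 [-221, 126, -63]]
Now row reduce the product.
R2 ← R2 + (89/118)·R1: [0, -154/59, 194/59]
R3 ← R3 + (107/59)·R1: [0, 1289/59, -807/59]
R4 ← R4 − (221/118)·R1: [0, -2732/59, 1808/59]
R3 ← R3 + (1289/154)·R2: [0, 0, 1066/77]
R4 ← R4 − (1366/77)·R2: [0, 0, -2132/77]
R4 ← R4 + (2)·R3: [0, 0, 0]
3 nonzero rows, so rank(AB) = 3.

3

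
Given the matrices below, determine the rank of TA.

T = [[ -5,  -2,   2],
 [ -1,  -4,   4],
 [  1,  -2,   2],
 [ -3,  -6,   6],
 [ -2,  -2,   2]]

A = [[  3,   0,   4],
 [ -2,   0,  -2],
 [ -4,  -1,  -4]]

2

First compute TA:
[[-19,  -2, -24],
 [-11,  -4, -12],
 [ -1,  -2,   0],
 [-21,  -6, -24],
 [-10,  -2, -12]]
Now row reduce the product.
R2 ← R2 − (11/19)·R1: [0, -54/19, 36/19]
R3 ← R3 − (1/19)·R1: [0, -36/19, 24/19]
R4 ← R4 − (21/19)·R1: [0, -72/19, 48/19]
R5 ← R5 − (10/19)·R1: [0, -18/19, 12/19]
R3 ← R3 − (2/3)·R2: [0, 0, 0]
R4 ← R4 − (4/3)·R2: [0, 0, 0]
R5 ← R5 − (1/3)·R2: [0, 0, 0]
2 nonzero rows, so rank(TA) = 2.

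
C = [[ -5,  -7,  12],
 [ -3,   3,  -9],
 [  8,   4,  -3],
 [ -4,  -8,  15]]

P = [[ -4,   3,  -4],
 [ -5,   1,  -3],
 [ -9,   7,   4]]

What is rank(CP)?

First compute CP:
[[-53,  62,  89],
 [ 78, -69, -33],
 [-25,   7, -56],
 [-79,  85, 100]]
Now row reduce the product.
R2 ← R2 + (78/53)·R1: [0, 1179/53, 5193/53]
R3 ← R3 − (25/53)·R1: [0, -1179/53, -5193/53]
R4 ← R4 − (79/53)·R1: [0, -393/53, -1731/53]
R3 ← R3 + R2: [0, 0, 0]
R4 ← R4 + (1/3)·R2: [0, 0, 0]
2 nonzero rows, so rank(CP) = 2.

2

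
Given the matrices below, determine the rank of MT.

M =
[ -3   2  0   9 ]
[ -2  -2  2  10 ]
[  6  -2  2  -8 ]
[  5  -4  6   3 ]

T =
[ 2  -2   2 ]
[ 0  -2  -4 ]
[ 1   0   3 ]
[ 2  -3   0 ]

2

First compute MT:
[[ 12, -25, -14],
 [ 18, -22,  10],
 [ -2,  16,  26],
 [ 22, -11,  44]]
Now row reduce the product.
R2 ← R2 − (3/2)·R1: [0, 31/2, 31]
R3 ← R3 + (1/6)·R1: [0, 71/6, 71/3]
R4 ← R4 − (11/6)·R1: [0, 209/6, 209/3]
R3 ← R3 − (71/93)·R2: [0, 0, 0]
R4 ← R4 − (209/93)·R2: [0, 0, 0]
2 nonzero rows, so rank(MT) = 2.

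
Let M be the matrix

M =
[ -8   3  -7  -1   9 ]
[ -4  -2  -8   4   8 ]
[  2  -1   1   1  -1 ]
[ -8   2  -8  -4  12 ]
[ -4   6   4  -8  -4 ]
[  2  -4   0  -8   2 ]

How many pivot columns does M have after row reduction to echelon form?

4

Row reduce to echelon form.
R2 ← R2 − (1/2)·R1: [0, -7/2, -9/2, 9/2, 7/2]
R3 ← R3 + (1/4)·R1: [0, -1/4, -3/4, 3/4, 5/4]
R4 ← R4 − R1: [0, -1, -1, -3, 3]
R5 ← R5 − (1/2)·R1: [0, 9/2, 15/2, -15/2, -17/2]
R6 ← R6 + (1/4)·R1: [0, -13/4, -7/4, -33/4, 17/4]
R3 ← R3 − (1/14)·R2: [0, 0, -3/7, 3/7, 1]
R4 ← R4 − (2/7)·R2: [0, 0, 2/7, -30/7, 2]
R5 ← R5 + (9/7)·R2: [0, 0, 12/7, -12/7, -4]
R6 ← R6 − (13/14)·R2: [0, 0, 17/7, -87/7, 1]
R4 ← R4 + (2/3)·R3: [0, 0, 0, -4, 8/3]
R5 ← R5 + (4)·R3: [0, 0, 0, 0, 0]
R6 ← R6 + (17/3)·R3: [0, 0, 0, -10, 20/3]
R6 ← R6 − (5/2)·R4: [0, 0, 0, 0, 0]
Echelon form has 4 nonzero rows, so rank(M) = 4.
Each nonzero row contributes one pivot column: 4 pivot columns.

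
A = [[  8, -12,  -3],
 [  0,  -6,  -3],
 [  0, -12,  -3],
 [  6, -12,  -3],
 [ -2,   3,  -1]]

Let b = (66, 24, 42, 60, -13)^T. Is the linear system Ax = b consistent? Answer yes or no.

Row reduce the augmented matrix [A | b].
R4 ← R4 − (3/4)·R1: [0, -3, -3/4, 21/2]
R5 ← R5 + (1/4)·R1: [0, 0, -7/4, 7/2]
R3 ← R3 − (2)·R2: [0, 0, 3, -6]
R4 ← R4 − (1/2)·R2: [0, 0, 3/4, -3/2]
R4 ← R4 − (1/4)·R3: [0, 0, 0, 0]
R5 ← R5 + (7/12)·R3: [0, 0, 0, 0]
The echelon form has 3 nonzero rows, and every pivot lies in the first 3 columns, so rank(A) = rank([A|b]) = 3.
The system is consistent.

yes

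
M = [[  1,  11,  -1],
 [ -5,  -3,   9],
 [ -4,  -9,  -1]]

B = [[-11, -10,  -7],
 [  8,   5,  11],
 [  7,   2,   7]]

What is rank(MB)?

3

First compute MB:
[[ 70,  43, 107],
 [ 94,  53,  65],
 [-35,  -7, -78]]
Now row reduce the product.
R2 ← R2 − (47/35)·R1: [0, -166/35, -2754/35]
R3 ← R3 + (1/2)·R1: [0, 29/2, -49/2]
R3 ← R3 + (1015/332)·R2: [0, 0, -22000/83]
3 nonzero rows, so rank(MB) = 3.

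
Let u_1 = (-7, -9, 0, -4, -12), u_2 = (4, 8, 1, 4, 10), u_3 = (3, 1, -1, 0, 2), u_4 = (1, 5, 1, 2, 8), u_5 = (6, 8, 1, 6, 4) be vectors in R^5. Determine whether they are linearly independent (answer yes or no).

Form the matrix with these vectors as rows and row reduce.
R2 ← R2 + (4/7)·R1: [0, 20/7, 1, 12/7, 22/7]
R3 ← R3 + (3/7)·R1: [0, -20/7, -1, -12/7, -22/7]
R4 ← R4 + (1/7)·R1: [0, 26/7, 1, 10/7, 44/7]
R5 ← R5 + (6/7)·R1: [0, 2/7, 1, 18/7, -44/7]
R3 ← R3 + R2: [0, 0, 0, 0, 0]
R4 ← R4 − (13/10)·R2: [0, 0, -3/10, -4/5, 11/5]
R5 ← R5 − (1/10)·R2: [0, 0, 9/10, 12/5, -33/5]
Swap R3 ↔ R4
R5 ← R5 + (3)·R3: [0, 0, 0, 0, 0]
3 nonzero rows, so the 5 vectors span a space of dimension 3.
Since 3 < 5, the vectors are linearly dependent.

no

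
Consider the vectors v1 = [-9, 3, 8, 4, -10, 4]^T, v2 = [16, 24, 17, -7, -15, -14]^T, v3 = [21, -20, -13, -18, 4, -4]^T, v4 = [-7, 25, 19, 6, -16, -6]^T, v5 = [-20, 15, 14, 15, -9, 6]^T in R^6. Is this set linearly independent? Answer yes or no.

no

Form the matrix with these vectors as rows and row reduce.
R2 ← R2 + (16/9)·R1: [0, 88/3, 281/9, 1/9, -295/9, -62/9]
R3 ← R3 + (7/3)·R1: [0, -13, 17/3, -26/3, -58/3, 16/3]
R4 ← R4 − (7/9)·R1: [0, 68/3, 115/9, 26/9, -74/9, -82/9]
R5 ← R5 − (20/9)·R1: [0, 25/3, -34/9, 55/9, 119/9, -26/9]
R3 ← R3 + (39/88)·R2: [0, 0, 5149/264, -2275/264, -8939/264, 301/132]
R4 ← R4 − (17/22)·R2: [0, 0, -749/66, 185/66, 1129/66, -125/33]
R5 ← R5 − (25/88)·R2: [0, 0, -1113/88, 535/88, 1983/88, -41/44]
R4 ← R4 + (2996/5149)·R3: [0, 0, 0, -11385/5149, -13365/5149, -12672/5149]
R5 ← R5 + (3339/5149)·R3: [0, 0, 0, 2530/5149, 2970/5149, 2816/5149]
R5 ← R5 + (2/9)·R4: [0, 0, 0, 0, 0, 0]
4 nonzero rows, so the 5 vectors span a space of dimension 4.
Since 4 < 5, the vectors are linearly dependent.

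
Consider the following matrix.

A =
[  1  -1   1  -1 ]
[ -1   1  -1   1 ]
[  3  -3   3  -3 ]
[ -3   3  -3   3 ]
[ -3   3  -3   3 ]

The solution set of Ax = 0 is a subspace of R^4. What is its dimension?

3

Row reduce to echelon form.
R2 ← R2 + R1: [0, 0, 0, 0]
R3 ← R3 − (3)·R1: [0, 0, 0, 0]
R4 ← R4 + (3)·R1: [0, 0, 0, 0]
R5 ← R5 + (3)·R1: [0, 0, 0, 0]
1 nonzero row, so rank(A) = 1.
A has 4 columns; by rank–nullity, nullity = 4 − 1 = 3.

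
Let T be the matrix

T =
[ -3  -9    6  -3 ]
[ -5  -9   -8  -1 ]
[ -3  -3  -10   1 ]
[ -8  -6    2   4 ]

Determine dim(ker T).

1

Row reduce to echelon form.
R2 ← R2 − (5/3)·R1: [0, 6, -18, 4]
R3 ← R3 − R1: [0, 6, -16, 4]
R4 ← R4 − (8/3)·R1: [0, 18, -14, 12]
R3 ← R3 − R2: [0, 0, 2, 0]
R4 ← R4 − (3)·R2: [0, 0, 40, 0]
R4 ← R4 − (20)·R3: [0, 0, 0, 0]
3 nonzero rows, so rank(T) = 3.
T has 4 columns; by rank–nullity, nullity = 4 − 3 = 1.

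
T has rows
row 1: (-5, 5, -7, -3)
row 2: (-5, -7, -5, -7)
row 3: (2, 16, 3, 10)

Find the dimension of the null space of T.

1

Row reduce to echelon form.
R2 ← R2 − R1: [0, -12, 2, -4]
R3 ← R3 + (2/5)·R1: [0, 18, 1/5, 44/5]
R3 ← R3 + (3/2)·R2: [0, 0, 16/5, 14/5]
3 nonzero rows, so rank(T) = 3.
T has 4 columns; by rank–nullity, nullity = 4 − 3 = 1.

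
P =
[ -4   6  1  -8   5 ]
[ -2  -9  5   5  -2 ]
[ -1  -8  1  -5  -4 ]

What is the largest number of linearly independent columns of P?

Row reduce to echelon form.
R2 ← R2 − (1/2)·R1: [0, -12, 9/2, 9, -9/2]
R3 ← R3 − (1/4)·R1: [0, -19/2, 3/4, -3, -21/4]
R3 ← R3 − (19/24)·R2: [0, 0, -45/16, -81/8, -27/16]
Echelon form has 3 nonzero rows, so rank(P) = 3.
The rank gives the maximum number of linearly independent columns: 3.

3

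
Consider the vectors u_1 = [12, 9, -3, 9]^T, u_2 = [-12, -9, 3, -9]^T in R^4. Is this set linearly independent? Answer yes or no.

no

Form the matrix with these vectors as rows and row reduce.
R2 ← R2 + R1: [0, 0, 0, 0]
1 nonzero row, so the 2 vectors span a space of dimension 1.
Since 1 < 2, the vectors are linearly dependent.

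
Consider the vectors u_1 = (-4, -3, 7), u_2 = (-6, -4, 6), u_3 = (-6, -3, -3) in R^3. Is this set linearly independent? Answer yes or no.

no

Form the matrix with these vectors as rows and row reduce.
R2 ← R2 − (3/2)·R1: [0, 1/2, -9/2]
R3 ← R3 − (3/2)·R1: [0, 3/2, -27/2]
R3 ← R3 − (3)·R2: [0, 0, 0]
2 nonzero rows, so the 3 vectors span a space of dimension 2.
Since 2 < 3, the vectors are linearly dependent.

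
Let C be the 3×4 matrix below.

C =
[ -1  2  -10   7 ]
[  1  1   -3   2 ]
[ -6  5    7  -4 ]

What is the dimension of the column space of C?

Row reduce to echelon form.
R2 ← R2 + R1: [0, 3, -13, 9]
R3 ← R3 − (6)·R1: [0, -7, 67, -46]
R3 ← R3 + (7/3)·R2: [0, 0, 110/3, -25]
Echelon form has 3 nonzero rows, so rank(C) = 3.
The column space has dimension equal to the rank: 3.

3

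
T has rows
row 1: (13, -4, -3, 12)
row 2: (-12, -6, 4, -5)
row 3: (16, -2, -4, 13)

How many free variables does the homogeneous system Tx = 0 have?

Row reduce to echelon form.
R2 ← R2 + (12/13)·R1: [0, -126/13, 16/13, 79/13]
R3 ← R3 − (16/13)·R1: [0, 38/13, -4/13, -23/13]
R3 ← R3 + (19/63)·R2: [0, 0, 4/63, 4/63]
3 nonzero rows, so rank(T) = 3.
T has 4 columns; by rank–nullity, nullity = 4 − 3 = 1.

1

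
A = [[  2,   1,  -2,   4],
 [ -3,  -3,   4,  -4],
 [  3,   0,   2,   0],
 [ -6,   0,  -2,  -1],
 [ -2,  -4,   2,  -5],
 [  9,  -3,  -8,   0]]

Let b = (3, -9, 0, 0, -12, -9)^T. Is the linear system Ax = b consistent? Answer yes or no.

yes

Row reduce the augmented matrix [A | b].
R2 ← R2 + (3/2)·R1: [0, -3/2, 1, 2, -9/2]
R3 ← R3 − (3/2)·R1: [0, -3/2, 5, -6, -9/2]
R4 ← R4 + (3)·R1: [0, 3, -8, 11, 9]
R5 ← R5 + R1: [0, -3, 0, -1, -9]
R6 ← R6 − (9/2)·R1: [0, -15/2, 1, -18, -45/2]
R3 ← R3 − R2: [0, 0, 4, -8, 0]
R4 ← R4 + (2)·R2: [0, 0, -6, 15, 0]
R5 ← R5 − (2)·R2: [0, 0, -2, -5, 0]
R6 ← R6 − (5)·R2: [0, 0, -4, -28, 0]
R4 ← R4 + (3/2)·R3: [0, 0, 0, 3, 0]
R5 ← R5 + (1/2)·R3: [0, 0, 0, -9, 0]
R6 ← R6 + R3: [0, 0, 0, -36, 0]
R5 ← R5 + (3)·R4: [0, 0, 0, 0, 0]
R6 ← R6 + (12)·R4: [0, 0, 0, 0, 0]
The echelon form has 4 nonzero rows, and every pivot lies in the first 4 columns, so rank(A) = rank([A|b]) = 4.
The system is consistent.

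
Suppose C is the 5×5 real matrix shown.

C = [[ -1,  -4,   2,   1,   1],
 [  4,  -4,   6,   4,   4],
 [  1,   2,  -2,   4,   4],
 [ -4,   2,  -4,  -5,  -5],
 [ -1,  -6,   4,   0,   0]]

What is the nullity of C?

Row reduce to echelon form.
R2 ← R2 + (4)·R1: [0, -20, 14, 8, 8]
R3 ← R3 + R1: [0, -2, 0, 5, 5]
R4 ← R4 − (4)·R1: [0, 18, -12, -9, -9]
R5 ← R5 − R1: [0, -2, 2, -1, -1]
R3 ← R3 − (1/10)·R2: [0, 0, -7/5, 21/5, 21/5]
R4 ← R4 + (9/10)·R2: [0, 0, 3/5, -9/5, -9/5]
R5 ← R5 − (1/10)·R2: [0, 0, 3/5, -9/5, -9/5]
R4 ← R4 + (3/7)·R3: [0, 0, 0, 0, 0]
R5 ← R5 + (3/7)·R3: [0, 0, 0, 0, 0]
3 nonzero rows, so rank(C) = 3.
C has 5 columns; by rank–nullity, nullity = 5 − 3 = 2.

2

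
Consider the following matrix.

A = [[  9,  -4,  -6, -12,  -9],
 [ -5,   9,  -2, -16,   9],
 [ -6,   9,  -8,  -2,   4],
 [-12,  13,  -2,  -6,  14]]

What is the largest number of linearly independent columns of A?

4

Row reduce to echelon form.
R2 ← R2 + (5/9)·R1: [0, 61/9, -16/3, -68/3, 4]
R3 ← R3 + (2/3)·R1: [0, 19/3, -12, -10, -2]
R4 ← R4 + (4/3)·R1: [0, 23/3, -10, -22, 2]
R3 ← R3 − (57/61)·R2: [0, 0, -428/61, 682/61, -350/61]
R4 ← R4 − (69/61)·R2: [0, 0, -242/61, 222/61, -154/61]
R4 ← R4 − (121/214)·R3: [0, 0, 0, -287/107, 77/107]
Echelon form has 4 nonzero rows, so rank(A) = 4.
The rank gives the maximum number of linearly independent columns: 4.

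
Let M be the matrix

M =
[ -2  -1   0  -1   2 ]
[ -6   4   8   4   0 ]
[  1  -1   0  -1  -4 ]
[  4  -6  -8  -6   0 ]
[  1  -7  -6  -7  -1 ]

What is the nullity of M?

Row reduce to echelon form.
R2 ← R2 − (3)·R1: [0, 7, 8, 7, -6]
R3 ← R3 + (1/2)·R1: [0, -3/2, 0, -3/2, -3]
R4 ← R4 + (2)·R1: [0, -8, -8, -8, 4]
R5 ← R5 + (1/2)·R1: [0, -15/2, -6, -15/2, 0]
R3 ← R3 + (3/14)·R2: [0, 0, 12/7, 0, -30/7]
R4 ← R4 + (8/7)·R2: [0, 0, 8/7, 0, -20/7]
R5 ← R5 + (15/14)·R2: [0, 0, 18/7, 0, -45/7]
R4 ← R4 − (2/3)·R3: [0, 0, 0, 0, 0]
R5 ← R5 − (3/2)·R3: [0, 0, 0, 0, 0]
3 nonzero rows, so rank(M) = 3.
M has 5 columns; by rank–nullity, nullity = 5 − 3 = 2.

2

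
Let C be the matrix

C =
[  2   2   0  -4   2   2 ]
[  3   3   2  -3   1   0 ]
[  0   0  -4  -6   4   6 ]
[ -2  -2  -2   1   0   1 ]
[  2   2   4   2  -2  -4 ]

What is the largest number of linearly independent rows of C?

Row reduce to echelon form.
R2 ← R2 − (3/2)·R1: [0, 0, 2, 3, -2, -3]
R4 ← R4 + R1: [0, 0, -2, -3, 2, 3]
R5 ← R5 − R1: [0, 0, 4, 6, -4, -6]
R3 ← R3 + (2)·R2: [0, 0, 0, 0, 0, 0]
R4 ← R4 + R2: [0, 0, 0, 0, 0, 0]
R5 ← R5 − (2)·R2: [0, 0, 0, 0, 0, 0]
Echelon form has 2 nonzero rows, so rank(C) = 2.
The rank gives the maximum number of linearly independent rows: 2.

2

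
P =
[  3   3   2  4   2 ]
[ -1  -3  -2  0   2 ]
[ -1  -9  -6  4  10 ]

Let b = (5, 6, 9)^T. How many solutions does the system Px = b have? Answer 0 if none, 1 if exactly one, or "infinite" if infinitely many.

0

Row reduce the augmented matrix [P | b].
R2 ← R2 + (1/3)·R1: [0, -2, -4/3, 4/3, 8/3, 23/3]
R3 ← R3 + (1/3)·R1: [0, -8, -16/3, 16/3, 32/3, 32/3]
R3 ← R3 − (4)·R2: [0, 0, 0, 0, 0, -20]
The echelon form has 3 nonzero rows; the last pivot sits in the augmented column, so rank(P) = 2 but rank([P|b]) = 3.
Since the ranks differ, the system is inconsistent.
It has no solutions.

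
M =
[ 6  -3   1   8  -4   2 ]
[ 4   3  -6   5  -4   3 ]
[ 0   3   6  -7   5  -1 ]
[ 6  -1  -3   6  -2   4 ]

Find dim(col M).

Row reduce to echelon form.
R2 ← R2 − (2/3)·R1: [0, 5, -20/3, -1/3, -4/3, 5/3]
R4 ← R4 − R1: [0, 2, -4, -2, 2, 2]
R3 ← R3 − (3/5)·R2: [0, 0, 10, -34/5, 29/5, -2]
R4 ← R4 − (2/5)·R2: [0, 0, -4/3, -28/15, 38/15, 4/3]
R4 ← R4 + (2/15)·R3: [0, 0, 0, -208/75, 248/75, 16/15]
Echelon form has 4 nonzero rows, so rank(M) = 4.
The column space has dimension equal to the rank: 4.

4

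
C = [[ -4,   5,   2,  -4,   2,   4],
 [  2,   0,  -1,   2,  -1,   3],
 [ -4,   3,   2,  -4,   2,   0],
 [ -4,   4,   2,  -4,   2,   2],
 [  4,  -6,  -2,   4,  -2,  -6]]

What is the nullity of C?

4

Row reduce to echelon form.
R2 ← R2 + (1/2)·R1: [0, 5/2, 0, 0, 0, 5]
R3 ← R3 − R1: [0, -2, 0, 0, 0, -4]
R4 ← R4 − R1: [0, -1, 0, 0, 0, -2]
R5 ← R5 + R1: [0, -1, 0, 0, 0, -2]
R3 ← R3 + (4/5)·R2: [0, 0, 0, 0, 0, 0]
R4 ← R4 + (2/5)·R2: [0, 0, 0, 0, 0, 0]
R5 ← R5 + (2/5)·R2: [0, 0, 0, 0, 0, 0]
2 nonzero rows, so rank(C) = 2.
C has 6 columns; by rank–nullity, nullity = 6 − 2 = 4.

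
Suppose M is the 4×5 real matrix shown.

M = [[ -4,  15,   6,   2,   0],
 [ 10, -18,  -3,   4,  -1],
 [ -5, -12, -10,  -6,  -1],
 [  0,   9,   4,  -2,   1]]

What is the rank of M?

Row reduce to echelon form.
R2 ← R2 + (5/2)·R1: [0, 39/2, 12, 9, -1]
R3 ← R3 − (5/4)·R1: [0, -123/4, -35/2, -17/2, -1]
R3 ← R3 + (41/26)·R2: [0, 0, 37/26, 74/13, -67/26]
R4 ← R4 − (6/13)·R2: [0, 0, -20/13, -80/13, 19/13]
R4 ← R4 + (40/37)·R3: [0, 0, 0, 0, -49/37]
Echelon form has 4 nonzero rows, so rank(M) = 4.

4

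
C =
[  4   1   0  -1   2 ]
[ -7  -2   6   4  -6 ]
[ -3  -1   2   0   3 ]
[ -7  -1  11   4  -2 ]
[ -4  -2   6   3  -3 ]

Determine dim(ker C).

0

Row reduce to echelon form.
R2 ← R2 + (7/4)·R1: [0, -1/4, 6, 9/4, -5/2]
R3 ← R3 + (3/4)·R1: [0, -1/4, 2, -3/4, 9/2]
R4 ← R4 + (7/4)·R1: [0, 3/4, 11, 9/4, 3/2]
R5 ← R5 + R1: [0, -1, 6, 2, -1]
R3 ← R3 − R2: [0, 0, -4, -3, 7]
R4 ← R4 + (3)·R2: [0, 0, 29, 9, -6]
R5 ← R5 − (4)·R2: [0, 0, -18, -7, 9]
R4 ← R4 + (29/4)·R3: [0, 0, 0, -51/4, 179/4]
R5 ← R5 − (9/2)·R3: [0, 0, 0, 13/2, -45/2]
R5 ← R5 + (26/51)·R4: [0, 0, 0, 0, 16/51]
5 nonzero rows, so rank(C) = 5.
C has 5 columns; by rank–nullity, nullity = 5 − 5 = 0.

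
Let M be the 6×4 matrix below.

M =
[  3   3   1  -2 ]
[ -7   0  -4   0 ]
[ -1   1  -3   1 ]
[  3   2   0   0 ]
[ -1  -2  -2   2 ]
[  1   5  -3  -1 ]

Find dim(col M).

4

Row reduce to echelon form.
R2 ← R2 + (7/3)·R1: [0, 7, -5/3, -14/3]
R3 ← R3 + (1/3)·R1: [0, 2, -8/3, 1/3]
R4 ← R4 − R1: [0, -1, -1, 2]
R5 ← R5 + (1/3)·R1: [0, -1, -5/3, 4/3]
R6 ← R6 − (1/3)·R1: [0, 4, -10/3, -1/3]
R3 ← R3 − (2/7)·R2: [0, 0, -46/21, 5/3]
R4 ← R4 + (1/7)·R2: [0, 0, -26/21, 4/3]
R5 ← R5 + (1/7)·R2: [0, 0, -40/21, 2/3]
R6 ← R6 − (4/7)·R2: [0, 0, -50/21, 7/3]
R4 ← R4 − (13/23)·R3: [0, 0, 0, 9/23]
R5 ← R5 − (20/23)·R3: [0, 0, 0, -18/23]
R6 ← R6 − (25/23)·R3: [0, 0, 0, 12/23]
R5 ← R5 + (2)·R4: [0, 0, 0, 0]
R6 ← R6 − (4/3)·R4: [0, 0, 0, 0]
Echelon form has 4 nonzero rows, so rank(M) = 4.
The column space has dimension equal to the rank: 4.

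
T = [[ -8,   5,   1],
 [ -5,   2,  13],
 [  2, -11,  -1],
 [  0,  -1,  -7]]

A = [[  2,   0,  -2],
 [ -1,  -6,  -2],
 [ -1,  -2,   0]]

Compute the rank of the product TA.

2

First compute TA:
[[-22, -32,   6],
 [-25, -38,   6],
 [ 16,  68,  18],
 [  8,  20,   2]]
Now row reduce the product.
R2 ← R2 − (25/22)·R1: [0, -18/11, -9/11]
R3 ← R3 + (8/11)·R1: [0, 492/11, 246/11]
R4 ← R4 + (4/11)·R1: [0, 92/11, 46/11]
R3 ← R3 + (82/3)·R2: [0, 0, 0]
R4 ← R4 + (46/9)·R2: [0, 0, 0]
2 nonzero rows, so rank(TA) = 2.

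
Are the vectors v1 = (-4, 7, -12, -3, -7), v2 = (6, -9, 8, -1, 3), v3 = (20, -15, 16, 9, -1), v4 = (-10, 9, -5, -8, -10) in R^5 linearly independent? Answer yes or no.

Form the matrix with these vectors as rows and row reduce.
R2 ← R2 + (3/2)·R1: [0, 3/2, -10, -11/2, -15/2]
R3 ← R3 + (5)·R1: [0, 20, -44, -6, -36]
R4 ← R4 − (5/2)·R1: [0, -17/2, 25, -1/2, 15/2]
R3 ← R3 − (40/3)·R2: [0, 0, 268/3, 202/3, 64]
R4 ← R4 + (17/3)·R2: [0, 0, -95/3, -95/3, -35]
R4 ← R4 + (95/268)·R3: [0, 0, 0, -1045/134, -825/67]
4 nonzero rows, so the 4 vectors span a space of dimension 4.
Since 4 = 4, the vectors are linearly independent.

yes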